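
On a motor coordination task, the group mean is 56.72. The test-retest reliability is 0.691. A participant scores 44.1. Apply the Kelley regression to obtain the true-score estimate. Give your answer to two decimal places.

48.00

T̂ = 0.691(44.1) + 0.309(56.72) = 30.4731 + 17.52648 = 48.000 → 48.00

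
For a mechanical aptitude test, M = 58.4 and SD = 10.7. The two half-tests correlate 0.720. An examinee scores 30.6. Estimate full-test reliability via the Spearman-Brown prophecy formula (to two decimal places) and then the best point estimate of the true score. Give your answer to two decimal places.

35.05

Spearman-Brown: ρ = 2r/(1 + r) = 2(0.720)/(1 + 0.720) = 1.4400/1.720 = 0.8372 → 0.84
T̂ = ρX + (1 − ρ)μ
  = 0.84 × 30.6 + 0.16 × 58.4
  = 25.704 + 9.344
  = 35.048
  ≈ 35.05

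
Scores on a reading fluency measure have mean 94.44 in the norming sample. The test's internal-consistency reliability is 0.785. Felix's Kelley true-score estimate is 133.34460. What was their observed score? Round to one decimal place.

144.0

T̂ = ρX + (1 − ρ)μ  ⇒  X = (T̂ − (1 − ρ)μ) / ρ
X = (133.34460 − 0.215 × 94.44) / 0.785 = (133.34460 − 20.30460) / 0.785 = 113.04000 / 0.785 = 144.000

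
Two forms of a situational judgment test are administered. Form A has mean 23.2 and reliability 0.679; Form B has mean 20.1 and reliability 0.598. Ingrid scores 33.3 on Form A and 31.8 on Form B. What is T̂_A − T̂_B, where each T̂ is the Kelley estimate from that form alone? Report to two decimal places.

T̂_A = 0.679(33.3) + 0.321(23.2) = 30.0579
T̂_B = 0.598(31.8) + 0.402(20.1) = 27.0966
T̂_A − T̂_B = 2.9613

2.96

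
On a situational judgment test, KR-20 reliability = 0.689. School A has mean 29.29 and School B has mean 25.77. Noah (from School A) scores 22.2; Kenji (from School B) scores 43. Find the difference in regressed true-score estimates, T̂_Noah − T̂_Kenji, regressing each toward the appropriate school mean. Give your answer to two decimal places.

T̂_Noah = 0.689(22.2) + 0.311(29.29) = 24.4050
T̂_Kenji = 0.689(43) + 0.311(25.77) = 37.6415
Difference = 24.4050 − 37.6415 = -13.2365

-13.24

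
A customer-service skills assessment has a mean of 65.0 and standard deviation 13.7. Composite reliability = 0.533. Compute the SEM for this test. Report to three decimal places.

SEM = SD · √(1 − ρ) = 13.7 × √0.467 = 13.7 × 0.6834 = 9.3622

9.362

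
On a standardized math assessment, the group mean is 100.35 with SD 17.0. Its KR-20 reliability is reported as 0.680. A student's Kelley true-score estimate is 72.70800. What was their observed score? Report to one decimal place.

59.7

T̂ = ρX + (1 − ρ)μ  ⇒  X = (T̂ − (1 − ρ)μ) / ρ
X = (72.70800 − 0.320 × 100.35) / 0.680 = (72.70800 − 32.11200) / 0.680 = 40.59600 / 0.680 = 59.700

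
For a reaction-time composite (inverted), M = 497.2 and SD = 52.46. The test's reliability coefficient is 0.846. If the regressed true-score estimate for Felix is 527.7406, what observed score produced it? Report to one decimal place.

T̂ = ρX + (1 − ρ)μ  ⇒  X = (T̂ − (1 − ρ)μ) / ρ
X = (527.7406 − 0.154 × 497.2) / 0.846 = (527.7406 − 76.5688) / 0.846 = 451.1718 / 0.846 = 533.300

533.3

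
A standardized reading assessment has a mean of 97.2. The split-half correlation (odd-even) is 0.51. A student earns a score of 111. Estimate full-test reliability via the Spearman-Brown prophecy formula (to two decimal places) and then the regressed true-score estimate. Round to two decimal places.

Spearman-Brown: ρ = 2r/(1 + r) = 2(0.51)/(1 + 0.51) = 1.020/1.51 = 0.6755 → 0.68
Weight the observed score by reliability and the mean by (1 − reliability): T̂ = 0.68·111 + 0.32·97.2 = 75.48 + 31.104 = 106.584.

106.58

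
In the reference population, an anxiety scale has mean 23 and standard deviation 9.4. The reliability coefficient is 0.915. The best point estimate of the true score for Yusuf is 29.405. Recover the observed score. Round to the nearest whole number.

T̂ = ρX + (1 − ρ)μ  ⇒  X = (T̂ − (1 − ρ)μ) / ρ
X = (29.405 − 0.085 × 23) / 0.915 = (29.405 − 1.955) / 0.915 = 27.450 / 0.915 = 30.00

30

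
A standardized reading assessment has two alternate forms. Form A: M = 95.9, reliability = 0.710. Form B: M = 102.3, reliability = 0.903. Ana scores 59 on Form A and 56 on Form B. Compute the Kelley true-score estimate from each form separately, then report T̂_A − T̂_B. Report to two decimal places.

9.21

T̂_A = 0.710(59) + 0.290(95.9) = 69.7010
T̂_B = 0.903(56) + 0.097(102.3) = 60.4911
T̂_A − T̂_B = 9.2099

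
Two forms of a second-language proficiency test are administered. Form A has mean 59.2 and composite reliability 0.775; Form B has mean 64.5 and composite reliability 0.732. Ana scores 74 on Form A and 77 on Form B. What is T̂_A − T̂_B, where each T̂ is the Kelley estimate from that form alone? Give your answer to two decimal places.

-2.98

T̂_A = 0.775(74) + 0.225(59.2) = 70.6700
T̂_B = 0.732(77) + 0.268(64.5) = 73.6500
T̂_A − T̂_B = -2.9800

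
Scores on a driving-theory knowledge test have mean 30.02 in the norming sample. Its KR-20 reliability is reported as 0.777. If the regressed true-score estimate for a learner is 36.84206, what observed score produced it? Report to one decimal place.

T̂ = ρX + (1 − ρ)μ  ⇒  X = (T̂ − (1 − ρ)μ) / ρ
X = (36.84206 − 0.223 × 30.02) / 0.777 = (36.84206 − 6.69446) / 0.777 = 30.14760 / 0.777 = 38.800

38.8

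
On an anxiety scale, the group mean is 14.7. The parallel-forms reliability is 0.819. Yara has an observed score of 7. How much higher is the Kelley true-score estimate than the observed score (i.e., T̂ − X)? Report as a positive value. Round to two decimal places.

1.39

T̂ = ρX + (1 − ρ)μ
  = 0.819 × 7 + 0.181 × 14.7
  = 5.733 + 2.6607
  = 8.3937
  ≈ 8.394
T̂ − X = 8.394 − 7 = 1.394 → 1.39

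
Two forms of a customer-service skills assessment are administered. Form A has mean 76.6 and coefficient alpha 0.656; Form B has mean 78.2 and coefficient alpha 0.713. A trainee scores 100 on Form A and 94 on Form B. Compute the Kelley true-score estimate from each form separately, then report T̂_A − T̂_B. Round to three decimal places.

T̂_A = 0.656(100) + 0.344(76.6) = 91.95040
T̂_B = 0.713(94) + 0.287(78.2) = 89.46540
T̂_A − T̂_B = 2.48500

2.485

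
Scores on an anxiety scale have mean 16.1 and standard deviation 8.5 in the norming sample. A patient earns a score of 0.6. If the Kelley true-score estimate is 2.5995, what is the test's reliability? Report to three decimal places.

0.871

T̂ = ρX + (1 − ρ)μ  ⇒  T̂ − μ = ρ(X − μ)
ρ = (T̂ − μ)/(X − μ) = (2.5995 − 16.1) / (0.6 − 16.1) = -13.5005 / -15.5 = 0.87100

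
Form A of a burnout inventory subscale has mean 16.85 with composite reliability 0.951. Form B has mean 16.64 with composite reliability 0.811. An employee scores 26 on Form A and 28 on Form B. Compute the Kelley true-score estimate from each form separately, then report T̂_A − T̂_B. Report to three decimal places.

-0.301

T̂_A = 0.951(26) + 0.049(16.85) = 25.55165
T̂_B = 0.811(28) + 0.189(16.64) = 25.85296
T̂_A − T̂_B = -0.30131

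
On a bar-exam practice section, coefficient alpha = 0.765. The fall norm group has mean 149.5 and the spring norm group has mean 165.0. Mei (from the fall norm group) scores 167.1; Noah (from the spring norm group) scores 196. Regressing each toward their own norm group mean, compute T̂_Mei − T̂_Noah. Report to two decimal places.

T̂_Mei = 0.765(167.1) + 0.235(149.5) = 162.9640
T̂_Noah = 0.765(196) + 0.235(165.0) = 188.7150
Difference = 162.9640 − 188.7150 = -25.7510

-25.75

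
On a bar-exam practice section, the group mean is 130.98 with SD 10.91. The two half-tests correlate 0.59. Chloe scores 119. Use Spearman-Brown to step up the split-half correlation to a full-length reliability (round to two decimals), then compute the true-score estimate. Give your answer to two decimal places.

Spearman-Brown: ρ = 2r/(1 + r) = 2(0.59)/(1 + 0.59) = 1.180/1.59 = 0.7421 → 0.74
T̂ = ρX + (1 − ρ)μ
  = 0.74 × 119 + 0.26 × 130.98
  = 88.06 + 34.0548
  = 122.115
  ≈ 122.11

122.11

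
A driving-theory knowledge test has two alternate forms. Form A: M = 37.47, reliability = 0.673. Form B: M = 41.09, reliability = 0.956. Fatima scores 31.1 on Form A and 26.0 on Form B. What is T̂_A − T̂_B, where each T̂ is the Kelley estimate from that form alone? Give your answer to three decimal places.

6.519

T̂_A = 0.673(31.1) + 0.327(37.47) = 33.18299
T̂_B = 0.956(26.0) + 0.044(41.09) = 26.66396
T̂_A − T̂_B = 6.51903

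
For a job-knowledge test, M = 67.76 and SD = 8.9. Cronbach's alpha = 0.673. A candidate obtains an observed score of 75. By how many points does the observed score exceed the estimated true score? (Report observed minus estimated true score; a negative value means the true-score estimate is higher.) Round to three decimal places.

2.367

T̂ = ρX + (1 − ρ)μ
  = 0.673 × 75 + 0.327 × 67.76
  = 50.475 + 22.15752
  = 72.63252
  ≈ 72.6325
X − T̂ = 75 − 72.6325 = 2.3675 → 2.367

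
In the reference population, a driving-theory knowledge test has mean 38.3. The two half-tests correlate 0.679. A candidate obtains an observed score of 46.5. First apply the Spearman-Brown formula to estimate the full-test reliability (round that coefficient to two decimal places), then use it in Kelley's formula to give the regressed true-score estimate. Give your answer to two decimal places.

Spearman-Brown: ρ = 2r/(1 + r) = 2(0.679)/(1 + 0.679) = 1.3580/1.679 = 0.8088 → 0.81
T̂ = 0.81(46.5) + 0.19(38.3) = 37.665 + 7.277 = 44.942 → 44.94

44.94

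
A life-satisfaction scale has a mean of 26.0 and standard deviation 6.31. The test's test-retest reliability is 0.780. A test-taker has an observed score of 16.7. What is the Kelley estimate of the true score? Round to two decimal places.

T̂ = 0.780(16.7) + 0.220(26.0) = 13.0260 + 5.7200 = 18.746 → 18.75

18.75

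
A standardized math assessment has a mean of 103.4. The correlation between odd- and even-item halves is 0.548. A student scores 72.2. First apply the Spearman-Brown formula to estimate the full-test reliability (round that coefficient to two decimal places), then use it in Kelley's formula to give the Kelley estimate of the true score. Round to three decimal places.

81.248

Spearman-Brown: ρ = 2r/(1 + r) = 2(0.548)/(1 + 0.548) = 1.0960/1.548 = 0.7080 → 0.71
Kelley's formula gives T̂ = 0.71·72.2 + 0.29·103.4 = 51.262 + 29.986 = 81.2480.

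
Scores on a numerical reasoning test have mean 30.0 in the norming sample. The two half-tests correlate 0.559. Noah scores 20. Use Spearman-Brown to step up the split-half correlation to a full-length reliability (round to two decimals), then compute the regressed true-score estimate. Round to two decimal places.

22.80

Spearman-Brown: ρ = 2r/(1 + r) = 2(0.559)/(1 + 0.559) = 1.1180/1.559 = 0.7171 → 0.72
T̂ = 0.72(20) + 0.28(30.0) = 14.40 + 8.400 = 22.800 → 22.80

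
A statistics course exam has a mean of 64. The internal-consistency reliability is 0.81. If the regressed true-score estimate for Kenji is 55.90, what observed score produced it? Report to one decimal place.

54.0

T̂ = ρX + (1 − ρ)μ  ⇒  X = (T̂ − (1 − ρ)μ) / ρ
X = (55.90 − 0.19 × 64) / 0.81 = (55.90 − 12.16) / 0.81 = 43.74 / 0.81 = 54.000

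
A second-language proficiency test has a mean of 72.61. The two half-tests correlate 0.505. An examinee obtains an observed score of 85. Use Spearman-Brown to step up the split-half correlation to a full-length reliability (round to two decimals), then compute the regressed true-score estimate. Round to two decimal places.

Spearman-Brown: ρ = 2r/(1 + r) = 2(0.505)/(1 + 0.505) = 1.0100/1.505 = 0.6711 → 0.67
Weight the observed score by reliability and the mean by (1 − reliability): T̂ = 0.67·85 + 0.33·72.61 = 56.95 + 23.9613 = 80.911.

80.91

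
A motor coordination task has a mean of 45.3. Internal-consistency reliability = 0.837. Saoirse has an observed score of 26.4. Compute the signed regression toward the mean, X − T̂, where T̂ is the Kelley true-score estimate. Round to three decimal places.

-3.081

Weight the observed score by reliability and the mean by (1 − reliability): T̂ = 0.837·26.4 + 0.163·45.3 = 22.0968 + 7.3839 = 29.48070.
X − T̂ = 26.4 − 29.4807 = -3.0807 → -3.081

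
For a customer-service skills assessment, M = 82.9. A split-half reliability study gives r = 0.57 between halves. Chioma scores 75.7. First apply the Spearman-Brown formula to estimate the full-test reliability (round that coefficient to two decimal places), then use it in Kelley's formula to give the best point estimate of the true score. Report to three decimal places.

77.644

Spearman-Brown: ρ = 2r/(1 + r) = 2(0.57)/(1 + 0.57) = 1.140/1.57 = 0.7261 → 0.73
T̂ = ρX + (1 − ρ)μ
  = 0.73 × 75.7 + 0.27 × 82.9
  = 55.261 + 22.383
  = 77.6440
  ≈ 77.644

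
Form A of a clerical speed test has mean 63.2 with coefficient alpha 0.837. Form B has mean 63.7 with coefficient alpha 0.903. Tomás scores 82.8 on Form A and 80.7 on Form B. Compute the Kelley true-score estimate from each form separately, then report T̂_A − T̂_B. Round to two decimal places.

T̂_A = 0.837(82.8) + 0.163(63.2) = 79.6052
T̂_B = 0.903(80.7) + 0.097(63.7) = 79.0510
T̂_A − T̂_B = 0.5542

0.55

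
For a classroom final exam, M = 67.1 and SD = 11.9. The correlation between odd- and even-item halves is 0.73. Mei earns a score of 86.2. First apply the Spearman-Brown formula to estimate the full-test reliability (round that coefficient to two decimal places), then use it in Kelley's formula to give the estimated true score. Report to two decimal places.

83.14

Spearman-Brown: ρ = 2r/(1 + r) = 2(0.73)/(1 + 0.73) = 1.460/1.73 = 0.8439 → 0.84
Weight the observed score by reliability and the mean by (1 − reliability): T̂ = 0.84·86.2 + 0.16·67.1 = 72.408 + 10.736 = 83.144.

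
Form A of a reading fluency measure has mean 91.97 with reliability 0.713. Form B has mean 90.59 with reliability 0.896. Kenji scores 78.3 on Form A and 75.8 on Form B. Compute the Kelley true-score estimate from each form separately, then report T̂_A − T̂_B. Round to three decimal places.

4.885

T̂_A = 0.713(78.3) + 0.287(91.97) = 82.22329
T̂_B = 0.896(75.8) + 0.104(90.59) = 77.33816
T̂_A − T̂_B = 4.88513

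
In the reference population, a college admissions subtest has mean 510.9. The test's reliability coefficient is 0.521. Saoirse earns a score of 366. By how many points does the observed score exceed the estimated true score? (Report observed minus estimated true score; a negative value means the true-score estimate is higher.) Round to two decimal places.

T̂ = ρX + (1 − ρ)μ
  = 0.521 × 366 + 0.479 × 510.9
  = 190.686 + 244.7211
  = 435.4071
  ≈ 435.407
X − T̂ = 366 − 435.407 = -69.407 → -69.41

-69.41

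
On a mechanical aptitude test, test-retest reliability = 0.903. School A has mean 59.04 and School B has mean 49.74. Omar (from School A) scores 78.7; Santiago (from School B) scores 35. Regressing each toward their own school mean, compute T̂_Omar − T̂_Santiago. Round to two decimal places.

40.36

T̂_Omar = 0.903(78.7) + 0.097(59.04) = 76.7930
T̂_Santiago = 0.903(35) + 0.097(49.74) = 36.4298
Difference = 76.7930 − 36.4298 = 40.3632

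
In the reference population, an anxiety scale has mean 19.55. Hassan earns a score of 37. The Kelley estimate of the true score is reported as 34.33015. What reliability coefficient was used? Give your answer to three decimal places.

T̂ = ρX + (1 − ρ)μ  ⇒  T̂ − μ = ρ(X − μ)
ρ = (T̂ − μ)/(X − μ) = (34.33015 − 19.55) / (37 − 19.55) = 14.78015 / 17.45 = 0.84700

0.847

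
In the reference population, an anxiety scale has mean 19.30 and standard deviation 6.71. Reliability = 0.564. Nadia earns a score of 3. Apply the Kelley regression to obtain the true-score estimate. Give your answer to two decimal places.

10.11

Weight the observed score by reliability and the mean by (1 − reliability): T̂ = 0.564·3 + 0.436·19.30 = 1.692 + 8.41480 = 10.107.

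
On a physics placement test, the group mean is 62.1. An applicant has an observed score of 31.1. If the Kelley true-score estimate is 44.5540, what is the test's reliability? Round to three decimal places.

T̂ = ρX + (1 − ρ)μ  ⇒  T̂ − μ = ρ(X − μ)
ρ = (T̂ − μ)/(X − μ) = (44.5540 − 62.1) / (31.1 − 62.1) = -17.5460 / -31.0 = 0.56600

0.566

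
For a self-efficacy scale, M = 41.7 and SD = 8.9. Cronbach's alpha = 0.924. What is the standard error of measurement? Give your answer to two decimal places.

2.45

SEM = SD · √(1 − ρ) = 8.9 × √0.076 = 8.9 × 0.2757 = 2.454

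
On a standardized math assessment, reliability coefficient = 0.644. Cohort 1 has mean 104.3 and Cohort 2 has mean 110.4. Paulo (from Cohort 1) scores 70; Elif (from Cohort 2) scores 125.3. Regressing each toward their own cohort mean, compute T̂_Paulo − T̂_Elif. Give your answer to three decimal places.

T̂_Paulo = 0.644(70) + 0.356(104.3) = 82.21080
T̂_Elif = 0.644(125.3) + 0.356(110.4) = 119.99560
Difference = 82.21080 − 119.99560 = -37.78480

-37.785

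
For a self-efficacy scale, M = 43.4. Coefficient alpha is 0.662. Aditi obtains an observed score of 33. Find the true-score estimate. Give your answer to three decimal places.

Weight the observed score by reliability and the mean by (1 − reliability): T̂ = 0.662·33 + 0.338·43.4 = 21.846 + 14.6692 = 36.5152.

36.515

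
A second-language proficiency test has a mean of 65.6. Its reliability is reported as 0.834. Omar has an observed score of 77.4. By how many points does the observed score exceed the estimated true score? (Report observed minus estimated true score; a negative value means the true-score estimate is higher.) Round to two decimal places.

1.96

Kelley's formula gives T̂ = 0.834·77.4 + 0.166·65.6 = 64.5516 + 10.8896 = 75.4412.
X − T̂ = 77.4 − 75.441 = 1.959 → 1.96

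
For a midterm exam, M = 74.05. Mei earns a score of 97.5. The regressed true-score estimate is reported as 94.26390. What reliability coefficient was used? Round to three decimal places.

T̂ = ρX + (1 − ρ)μ  ⇒  T̂ − μ = ρ(X − μ)
ρ = (T̂ − μ)/(X − μ) = (94.26390 − 74.05) / (97.5 − 74.05) = 20.21390 / 23.45 = 0.86200

0.862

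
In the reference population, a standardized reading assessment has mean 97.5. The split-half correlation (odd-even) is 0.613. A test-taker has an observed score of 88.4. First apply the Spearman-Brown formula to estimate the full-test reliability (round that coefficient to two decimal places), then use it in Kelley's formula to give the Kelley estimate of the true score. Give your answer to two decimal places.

90.58

Spearman-Brown: ρ = 2r/(1 + r) = 2(0.613)/(1 + 0.613) = 1.2260/1.613 = 0.7601 → 0.76
Regress the observed score toward the mean by the unreliability: T̂ = 0.76·88.4 + 0.24·97.5 = 67.184 + 23.400 = 90.584.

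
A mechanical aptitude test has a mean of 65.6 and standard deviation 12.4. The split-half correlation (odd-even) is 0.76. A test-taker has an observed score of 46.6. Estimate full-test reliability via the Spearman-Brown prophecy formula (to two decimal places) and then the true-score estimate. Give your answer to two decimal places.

49.26

Spearman-Brown: ρ = 2r/(1 + r) = 2(0.76)/(1 + 0.76) = 1.520/1.76 = 0.8636 → 0.86
Kelley's formula gives T̂ = 0.86·46.6 + 0.14·65.6 = 40.076 + 9.184 = 49.260.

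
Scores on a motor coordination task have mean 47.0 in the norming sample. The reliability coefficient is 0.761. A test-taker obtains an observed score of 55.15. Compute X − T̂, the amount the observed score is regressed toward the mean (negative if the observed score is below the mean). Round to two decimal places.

T̂ = ρX + (1 − ρ)μ
  = 0.761 × 55.15 + 0.239 × 47.0
  = 41.96915 + 11.2330
  = 53.2021
  ≈ 53.202
X − T̂ = 55.15 − 53.202 = 1.948 → 1.95

1.95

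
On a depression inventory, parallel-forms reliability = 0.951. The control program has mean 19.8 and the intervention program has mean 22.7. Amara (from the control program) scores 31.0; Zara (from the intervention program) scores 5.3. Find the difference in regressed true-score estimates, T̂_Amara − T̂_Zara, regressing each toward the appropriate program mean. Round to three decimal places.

24.299

T̂_Amara = 0.951(31.0) + 0.049(19.8) = 30.45120
T̂_Zara = 0.951(5.3) + 0.049(22.7) = 6.15260
Difference = 30.45120 − 6.15260 = 24.29860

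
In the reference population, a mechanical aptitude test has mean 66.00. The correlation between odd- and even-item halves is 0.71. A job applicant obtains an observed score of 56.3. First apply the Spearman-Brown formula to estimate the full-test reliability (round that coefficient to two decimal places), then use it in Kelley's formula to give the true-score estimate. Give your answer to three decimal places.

Spearman-Brown: ρ = 2r/(1 + r) = 2(0.71)/(1 + 0.71) = 1.420/1.71 = 0.8304 → 0.83
T̂ = ρX + (1 − ρ)μ
  = 0.83 × 56.3 + 0.17 × 66.00
  = 46.729 + 11.2200
  = 57.9490
  ≈ 57.949

57.949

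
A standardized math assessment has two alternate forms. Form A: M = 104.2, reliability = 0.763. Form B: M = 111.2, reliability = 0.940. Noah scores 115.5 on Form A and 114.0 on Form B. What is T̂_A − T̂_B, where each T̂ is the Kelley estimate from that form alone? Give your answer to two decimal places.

-1.01

T̂_A = 0.763(115.5) + 0.237(104.2) = 112.8219
T̂_B = 0.940(114.0) + 0.060(111.2) = 113.8320
T̂_A − T̂_B = -1.0101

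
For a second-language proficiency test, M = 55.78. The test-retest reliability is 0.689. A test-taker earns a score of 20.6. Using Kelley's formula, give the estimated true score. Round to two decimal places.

T̂ = ρX + (1 − ρ)μ
  = 0.689 × 20.6 + 0.311 × 55.78
  = 14.1934 + 17.34758
  = 31.541
  ≈ 31.54

31.54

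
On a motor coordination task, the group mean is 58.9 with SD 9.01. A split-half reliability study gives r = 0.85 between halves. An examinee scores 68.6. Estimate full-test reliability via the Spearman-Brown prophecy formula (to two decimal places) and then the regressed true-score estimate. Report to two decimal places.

67.82

Spearman-Brown: ρ = 2r/(1 + r) = 2(0.85)/(1 + 0.85) = 1.700/1.85 = 0.9189 → 0.92
Regress the observed score toward the mean by the unreliability: T̂ = 0.92·68.6 + 0.08·58.9 = 63.112 + 4.712 = 67.824.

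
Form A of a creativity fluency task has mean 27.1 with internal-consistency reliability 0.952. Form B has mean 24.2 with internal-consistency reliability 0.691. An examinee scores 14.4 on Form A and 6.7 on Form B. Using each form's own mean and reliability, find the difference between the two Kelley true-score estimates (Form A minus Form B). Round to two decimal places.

2.90

T̂_A = 0.952(14.4) + 0.048(27.1) = 15.0096
T̂_B = 0.691(6.7) + 0.309(24.2) = 12.1075
T̂_A − T̂_B = 2.9021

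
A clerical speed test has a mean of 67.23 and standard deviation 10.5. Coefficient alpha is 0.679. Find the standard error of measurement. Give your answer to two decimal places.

5.95

SEM = SD · √(1 − ρ) = 10.5 × √0.321 = 10.5 × 0.5666 = 5.949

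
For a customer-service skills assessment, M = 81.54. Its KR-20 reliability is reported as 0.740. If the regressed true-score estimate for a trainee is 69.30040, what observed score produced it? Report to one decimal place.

T̂ = ρX + (1 − ρ)μ  ⇒  X = (T̂ − (1 − ρ)μ) / ρ
X = (69.30040 − 0.260 × 81.54) / 0.740 = (69.30040 − 21.20040) / 0.740 = 48.10000 / 0.740 = 65.000

65.0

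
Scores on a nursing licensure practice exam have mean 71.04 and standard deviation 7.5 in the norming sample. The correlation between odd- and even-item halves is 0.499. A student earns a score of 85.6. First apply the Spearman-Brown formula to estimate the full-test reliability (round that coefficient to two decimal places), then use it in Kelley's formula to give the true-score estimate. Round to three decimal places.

80.795

Spearman-Brown: ρ = 2r/(1 + r) = 2(0.499)/(1 + 0.499) = 0.9980/1.499 = 0.6658 → 0.67
T̂ = ρX + (1 − ρ)μ
  = 0.67 × 85.6 + 0.33 × 71.04
  = 57.352 + 23.4432
  = 80.7952
  ≈ 80.795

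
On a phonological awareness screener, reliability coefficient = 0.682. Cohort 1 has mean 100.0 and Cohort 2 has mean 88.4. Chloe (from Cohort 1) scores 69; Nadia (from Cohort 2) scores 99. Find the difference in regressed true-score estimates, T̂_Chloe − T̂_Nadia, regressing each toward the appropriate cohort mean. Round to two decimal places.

T̂_Chloe = 0.682(69) + 0.318(100.0) = 78.8580
T̂_Nadia = 0.682(99) + 0.318(88.4) = 95.6292
Difference = 78.8580 − 95.6292 = -16.7712

-16.77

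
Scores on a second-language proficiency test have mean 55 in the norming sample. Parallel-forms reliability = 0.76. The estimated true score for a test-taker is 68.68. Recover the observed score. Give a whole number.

T̂ = ρX + (1 − ρ)μ  ⇒  X = (T̂ − (1 − ρ)μ) / ρ
X = (68.68 − 0.24 × 55) / 0.76 = (68.68 − 13.20) / 0.76 = 55.48 / 0.76 = 73.00

73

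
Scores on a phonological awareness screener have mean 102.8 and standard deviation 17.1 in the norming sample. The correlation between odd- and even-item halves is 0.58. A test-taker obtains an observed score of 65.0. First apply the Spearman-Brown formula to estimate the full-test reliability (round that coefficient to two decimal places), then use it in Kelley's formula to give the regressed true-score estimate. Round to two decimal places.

75.21

Spearman-Brown: ρ = 2r/(1 + r) = 2(0.58)/(1 + 0.58) = 1.160/1.58 = 0.7342 → 0.73
T̂ = 0.73(65.0) + 0.27(102.8) = 47.450 + 27.756 = 75.206 → 75.21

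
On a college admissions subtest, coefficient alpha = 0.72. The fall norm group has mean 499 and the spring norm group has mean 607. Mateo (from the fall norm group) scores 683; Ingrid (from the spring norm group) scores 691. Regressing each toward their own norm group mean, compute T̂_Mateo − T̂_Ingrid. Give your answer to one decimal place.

-36.0

T̂_Mateo = 0.72(683) + 0.28(499) = 631.480
T̂_Ingrid = 0.72(691) + 0.28(607) = 667.480
Difference = 631.480 − 667.480 = -36.000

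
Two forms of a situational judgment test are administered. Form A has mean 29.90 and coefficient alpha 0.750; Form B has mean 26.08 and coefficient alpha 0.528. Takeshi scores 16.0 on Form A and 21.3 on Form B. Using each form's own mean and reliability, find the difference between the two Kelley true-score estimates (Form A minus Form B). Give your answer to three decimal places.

T̂_A = 0.750(16.0) + 0.250(29.90) = 19.47500
T̂_B = 0.528(21.3) + 0.472(26.08) = 23.55616
T̂_A − T̂_B = -4.08116

-4.081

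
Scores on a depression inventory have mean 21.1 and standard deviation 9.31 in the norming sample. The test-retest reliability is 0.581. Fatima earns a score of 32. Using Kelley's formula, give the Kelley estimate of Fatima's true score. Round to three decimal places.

27.433

T̂ = 0.581(32) + 0.419(21.1) = 18.592 + 8.8409 = 27.4329 → 27.433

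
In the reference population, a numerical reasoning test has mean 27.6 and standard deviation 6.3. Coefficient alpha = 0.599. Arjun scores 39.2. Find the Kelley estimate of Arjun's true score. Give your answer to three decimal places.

T̂ = ρX + (1 − ρ)μ
  = 0.599 × 39.2 + 0.401 × 27.6
  = 23.4808 + 11.0676
  = 34.5484
  ≈ 34.548

34.548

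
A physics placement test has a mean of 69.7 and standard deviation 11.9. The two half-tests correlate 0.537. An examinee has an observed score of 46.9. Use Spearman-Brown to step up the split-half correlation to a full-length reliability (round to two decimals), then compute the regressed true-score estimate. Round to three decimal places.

53.740

Spearman-Brown: ρ = 2r/(1 + r) = 2(0.537)/(1 + 0.537) = 1.0740/1.537 = 0.6988 → 0.70
Regress the observed score toward the mean by the unreliability: T̂ = 0.70·46.9 + 0.30·69.7 = 32.830 + 20.910 = 53.7400.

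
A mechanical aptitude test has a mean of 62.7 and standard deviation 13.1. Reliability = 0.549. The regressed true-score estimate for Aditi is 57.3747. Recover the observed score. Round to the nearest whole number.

T̂ = ρX + (1 − ρ)μ  ⇒  X = (T̂ − (1 − ρ)μ) / ρ
X = (57.3747 − 0.451 × 62.7) / 0.549 = (57.3747 − 28.2777) / 0.549 = 29.0970 / 0.549 = 53.00

53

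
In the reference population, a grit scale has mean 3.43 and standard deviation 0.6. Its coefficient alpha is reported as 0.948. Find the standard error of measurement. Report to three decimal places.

0.137

SEM = SD · √(1 − ρ) = 0.6 × √0.052 = 0.6 × 0.2280 = 0.1368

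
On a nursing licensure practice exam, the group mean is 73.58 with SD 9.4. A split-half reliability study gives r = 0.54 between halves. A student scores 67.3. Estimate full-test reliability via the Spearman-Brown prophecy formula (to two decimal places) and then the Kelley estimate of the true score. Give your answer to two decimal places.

69.18

Spearman-Brown: ρ = 2r/(1 + r) = 2(0.54)/(1 + 0.54) = 1.080/1.54 = 0.7013 → 0.70
Kelley's formula gives T̂ = 0.70·67.3 + 0.30·73.58 = 47.110 + 22.0740 = 69.184.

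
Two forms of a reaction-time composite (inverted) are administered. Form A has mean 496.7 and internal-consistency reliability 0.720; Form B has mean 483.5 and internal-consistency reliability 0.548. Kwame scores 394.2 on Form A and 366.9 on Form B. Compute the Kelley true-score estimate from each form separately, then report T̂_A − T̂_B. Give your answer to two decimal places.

3.30

T̂_A = 0.720(394.2) + 0.280(496.7) = 422.9000
T̂_B = 0.548(366.9) + 0.452(483.5) = 419.6032
T̂_A − T̂_B = 3.2968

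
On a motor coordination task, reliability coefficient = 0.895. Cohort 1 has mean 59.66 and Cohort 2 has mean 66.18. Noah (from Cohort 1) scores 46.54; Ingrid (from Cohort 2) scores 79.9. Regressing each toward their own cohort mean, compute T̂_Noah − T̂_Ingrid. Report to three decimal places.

-30.542

T̂_Noah = 0.895(46.54) + 0.105(59.66) = 47.91760
T̂_Ingrid = 0.895(79.9) + 0.105(66.18) = 78.45940
Difference = 47.91760 − 78.45940 = -30.54180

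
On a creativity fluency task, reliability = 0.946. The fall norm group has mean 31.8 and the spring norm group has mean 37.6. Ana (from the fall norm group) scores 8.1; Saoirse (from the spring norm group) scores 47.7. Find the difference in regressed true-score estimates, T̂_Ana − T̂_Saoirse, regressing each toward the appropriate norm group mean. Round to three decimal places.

-37.775

T̂_Ana = 0.946(8.1) + 0.054(31.8) = 9.37980
T̂_Saoirse = 0.946(47.7) + 0.054(37.6) = 47.15460
Difference = 9.37980 − 47.15460 = -37.77480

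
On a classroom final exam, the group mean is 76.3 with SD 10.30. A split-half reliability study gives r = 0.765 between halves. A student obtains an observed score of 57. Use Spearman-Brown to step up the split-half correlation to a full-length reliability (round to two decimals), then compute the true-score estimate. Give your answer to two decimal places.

59.51

Spearman-Brown: ρ = 2r/(1 + r) = 2(0.765)/(1 + 0.765) = 1.5300/1.765 = 0.8669 → 0.87
Regress the observed score toward the mean by the unreliability: T̂ = 0.87·57 + 0.13·76.3 = 49.59 + 9.919 = 59.509.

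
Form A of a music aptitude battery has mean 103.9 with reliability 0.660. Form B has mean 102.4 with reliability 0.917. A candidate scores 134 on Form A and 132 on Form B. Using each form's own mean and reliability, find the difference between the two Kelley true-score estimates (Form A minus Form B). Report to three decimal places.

T̂_A = 0.660(134) + 0.340(103.9) = 123.76600
T̂_B = 0.917(132) + 0.083(102.4) = 129.54320
T̂_A − T̂_B = -5.77720

-5.777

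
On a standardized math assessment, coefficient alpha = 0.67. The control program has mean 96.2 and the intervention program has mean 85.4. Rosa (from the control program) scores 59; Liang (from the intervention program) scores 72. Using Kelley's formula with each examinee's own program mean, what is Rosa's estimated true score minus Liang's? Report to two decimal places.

T̂_Rosa = 0.67(59) + 0.33(96.2) = 71.2760
T̂_Liang = 0.67(72) + 0.33(85.4) = 76.4220
Difference = 71.2760 − 76.4220 = -5.1460

-5.15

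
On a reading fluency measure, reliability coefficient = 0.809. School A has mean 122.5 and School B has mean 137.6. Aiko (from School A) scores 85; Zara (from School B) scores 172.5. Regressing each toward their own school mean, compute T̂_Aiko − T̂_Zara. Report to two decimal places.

-73.67

T̂_Aiko = 0.809(85) + 0.191(122.5) = 92.1625
T̂_Zara = 0.809(172.5) + 0.191(137.6) = 165.8341
Difference = 92.1625 − 165.8341 = -73.6716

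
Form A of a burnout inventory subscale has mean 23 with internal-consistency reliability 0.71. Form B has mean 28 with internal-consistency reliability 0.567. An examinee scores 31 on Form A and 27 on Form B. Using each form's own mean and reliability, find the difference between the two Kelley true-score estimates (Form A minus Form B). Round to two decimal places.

1.25

T̂_A = 0.71(31) + 0.29(23) = 28.6800
T̂_B = 0.567(27) + 0.433(28) = 27.4330
T̂_A − T̂_B = 1.2470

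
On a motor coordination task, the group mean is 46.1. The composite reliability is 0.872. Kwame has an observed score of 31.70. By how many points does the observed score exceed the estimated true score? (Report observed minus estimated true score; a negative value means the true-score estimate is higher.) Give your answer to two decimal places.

T̂ = 0.872(31.70) + 0.128(46.1) = 27.64240 + 5.9008 = 33.5432 → 33.543
X − T̂ = 31.70 − 33.543 = -1.843 → -1.84

-1.84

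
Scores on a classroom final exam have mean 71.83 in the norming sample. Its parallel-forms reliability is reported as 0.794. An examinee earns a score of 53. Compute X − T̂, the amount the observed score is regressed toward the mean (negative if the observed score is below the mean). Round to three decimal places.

-3.879

T̂ = 0.794(53) + 0.206(71.83) = 42.082 + 14.79698 = 56.87898 → 56.8790
X − T̂ = 53 − 56.8790 = -3.8790 → -3.879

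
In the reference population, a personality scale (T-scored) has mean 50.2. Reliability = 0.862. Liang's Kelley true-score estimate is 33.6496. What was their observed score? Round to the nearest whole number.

T̂ = ρX + (1 − ρ)μ  ⇒  X = (T̂ − (1 − ρ)μ) / ρ
X = (33.6496 − 0.138 × 50.2) / 0.862 = (33.6496 − 6.9276) / 0.862 = 26.7220 / 0.862 = 31.00

31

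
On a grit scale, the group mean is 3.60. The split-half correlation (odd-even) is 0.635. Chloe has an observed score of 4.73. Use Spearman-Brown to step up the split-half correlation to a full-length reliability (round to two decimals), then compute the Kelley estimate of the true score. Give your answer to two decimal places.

Spearman-Brown: ρ = 2r/(1 + r) = 2(0.635)/(1 + 0.635) = 1.2700/1.635 = 0.7768 → 0.78
T̂ = 0.78(4.73) + 0.22(3.60) = 3.6894 + 0.7920 = 4.481 → 4.48

4.48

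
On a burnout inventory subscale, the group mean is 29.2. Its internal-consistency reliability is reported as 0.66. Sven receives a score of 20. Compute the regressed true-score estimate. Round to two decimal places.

23.13

T̂ = ρX + (1 − ρ)μ
  = 0.66 × 20 + 0.34 × 29.2
  = 13.20 + 9.928
  = 23.128
  ≈ 23.13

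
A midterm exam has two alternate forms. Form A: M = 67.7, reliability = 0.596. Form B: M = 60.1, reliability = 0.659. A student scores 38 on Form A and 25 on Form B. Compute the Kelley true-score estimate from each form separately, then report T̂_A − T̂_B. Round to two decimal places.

13.03

T̂_A = 0.596(38) + 0.404(67.7) = 49.9988
T̂_B = 0.659(25) + 0.341(60.1) = 36.9691
T̂_A − T̂_B = 13.0297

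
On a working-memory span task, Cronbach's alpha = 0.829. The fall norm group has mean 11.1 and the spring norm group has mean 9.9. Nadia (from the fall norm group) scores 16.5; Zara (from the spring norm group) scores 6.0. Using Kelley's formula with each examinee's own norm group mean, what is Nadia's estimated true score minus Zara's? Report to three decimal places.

T̂_Nadia = 0.829(16.5) + 0.171(11.1) = 15.57660
T̂_Zara = 0.829(6.0) + 0.171(9.9) = 6.66690
Difference = 15.57660 − 6.66690 = 8.90970

8.910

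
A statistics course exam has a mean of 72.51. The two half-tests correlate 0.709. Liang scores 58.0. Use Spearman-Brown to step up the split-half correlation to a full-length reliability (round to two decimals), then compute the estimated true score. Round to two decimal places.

Spearman-Brown: ρ = 2r/(1 + r) = 2(0.709)/(1 + 0.709) = 1.4180/1.709 = 0.8297 → 0.83
T̂ = ρX + (1 − ρ)μ
  = 0.83 × 58.0 + 0.17 × 72.51
  = 48.140 + 12.3267
  = 60.467
  ≈ 60.47

60.47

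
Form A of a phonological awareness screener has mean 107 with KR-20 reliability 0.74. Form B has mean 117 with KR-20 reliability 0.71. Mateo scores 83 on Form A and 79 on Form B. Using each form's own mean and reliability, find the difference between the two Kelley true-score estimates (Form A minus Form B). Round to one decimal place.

-0.8

T̂_A = 0.74(83) + 0.26(107) = 89.240
T̂_B = 0.71(79) + 0.29(117) = 90.020
T̂_A − T̂_B = -0.780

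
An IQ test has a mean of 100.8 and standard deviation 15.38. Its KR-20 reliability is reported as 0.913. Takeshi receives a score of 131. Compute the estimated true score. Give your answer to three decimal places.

128.373

T̂ = ρX + (1 − ρ)μ
  = 0.913 × 131 + 0.087 × 100.8
  = 119.603 + 8.7696
  = 128.3726
  ≈ 128.373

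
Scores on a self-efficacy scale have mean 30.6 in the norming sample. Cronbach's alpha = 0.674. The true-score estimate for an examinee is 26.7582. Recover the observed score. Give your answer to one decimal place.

24.9

T̂ = ρX + (1 − ρ)μ  ⇒  X = (T̂ − (1 − ρ)μ) / ρ
X = (26.7582 − 0.326 × 30.6) / 0.674 = (26.7582 − 9.9756) / 0.674 = 16.7826 / 0.674 = 24.900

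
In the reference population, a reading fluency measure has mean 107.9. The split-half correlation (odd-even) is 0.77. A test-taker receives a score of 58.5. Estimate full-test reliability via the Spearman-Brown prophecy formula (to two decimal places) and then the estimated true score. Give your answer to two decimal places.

64.92

Spearman-Brown: ρ = 2r/(1 + r) = 2(0.77)/(1 + 0.77) = 1.540/1.77 = 0.8701 → 0.87
T̂ = 0.87(58.5) + 0.13(107.9) = 50.895 + 14.027 = 64.922 → 64.92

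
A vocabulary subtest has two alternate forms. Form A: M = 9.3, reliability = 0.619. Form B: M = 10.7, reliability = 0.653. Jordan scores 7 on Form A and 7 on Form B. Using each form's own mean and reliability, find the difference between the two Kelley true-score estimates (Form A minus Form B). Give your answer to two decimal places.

-0.41

T̂_A = 0.619(7) + 0.381(9.3) = 7.8763
T̂_B = 0.653(7) + 0.347(10.7) = 8.2839
T̂_A − T̂_B = -0.4076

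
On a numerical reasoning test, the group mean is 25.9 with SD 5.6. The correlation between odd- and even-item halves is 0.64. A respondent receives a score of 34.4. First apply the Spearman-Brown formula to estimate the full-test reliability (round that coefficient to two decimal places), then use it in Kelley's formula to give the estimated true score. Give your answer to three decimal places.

Spearman-Brown: ρ = 2r/(1 + r) = 2(0.64)/(1 + 0.64) = 1.280/1.64 = 0.7805 → 0.78
T̂ = 0.78(34.4) + 0.22(25.9) = 26.832 + 5.698 = 32.5300 → 32.530

32.530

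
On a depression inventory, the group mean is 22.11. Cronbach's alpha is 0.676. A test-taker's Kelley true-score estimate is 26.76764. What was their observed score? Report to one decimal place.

29.0

T̂ = ρX + (1 − ρ)μ  ⇒  X = (T̂ − (1 − ρ)μ) / ρ
X = (26.76764 − 0.324 × 22.11) / 0.676 = (26.76764 − 7.16364) / 0.676 = 19.60400 / 0.676 = 29.000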